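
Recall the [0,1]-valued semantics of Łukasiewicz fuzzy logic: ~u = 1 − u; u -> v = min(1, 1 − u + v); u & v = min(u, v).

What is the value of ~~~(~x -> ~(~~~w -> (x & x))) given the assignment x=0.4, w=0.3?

~x: Łukasiewicz ¬ gives 1 − 0.4 = 0.6
~w: Łukasiewicz ¬ gives 1 − 0.3 = 0.7
~~w: Łukasiewicz ¬ gives 1 − 0.7 = 0.3
~~~w: Łukasiewicz ¬ gives 1 − 0.3 = 0.7
(x & x) = min(0.4, 0.4) = 0.4
(~~~w -> (x & x)): min(1, 1 − 0.7 + 0.4) = 0.7
~(~~~w -> (x & x)): Łukasiewicz ¬ gives 1 − 0.7 = 0.3
(~x -> ~(~~~w -> (x & x))): min(1, 1 − 0.6 + 0.3) = 0.7
~(~x -> ~(~~~w -> (x & x))): Łukasiewicz ¬ gives 1 − 0.7 = 0.3
~~(~x -> ~(~~~w -> (x & x))): Łukasiewicz ¬ gives 1 − 0.3 = 0.7
~~~(~x -> ~(~~~w -> (x & x))): Łukasiewicz ¬ gives 1 − 0.7 = 0.3

0.30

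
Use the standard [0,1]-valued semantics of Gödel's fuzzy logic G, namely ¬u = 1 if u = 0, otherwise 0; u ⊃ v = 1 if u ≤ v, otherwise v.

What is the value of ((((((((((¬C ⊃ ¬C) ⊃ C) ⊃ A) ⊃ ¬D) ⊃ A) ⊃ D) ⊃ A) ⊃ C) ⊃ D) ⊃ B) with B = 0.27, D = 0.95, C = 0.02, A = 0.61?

¬C: Gödel ¬ of 0.02 = 0 (operand ≠ 0)
¬C: Gödel ¬ of 0.02 = 0 (operand ≠ 0)
(¬C ⊃ ¬C): 0 ≤ 0, so result = 1
((¬C ⊃ ¬C) ⊃ C): 1 > 0.02, so result = 0.02
(((¬C ⊃ ¬C) ⊃ C) ⊃ A): 0.02 ≤ 0.61, so result = 1
¬D: Gödel ¬ of 0.95 = 0 (operand ≠ 0)
((((¬C ⊃ ¬C) ⊃ C) ⊃ A) ⊃ ¬D): 1 > 0, so result = 0
(((((¬C ⊃ ¬C) ⊃ C) ⊃ A) ⊃ ¬D) ⊃ A): 0 ≤ 0.61, so result = 1
((((((¬C ⊃ ¬C) ⊃ C) ⊃ A) ⊃ ¬D) ⊃ A) ⊃ D): 1 > 0.95, so result = 0.95
(((((((¬C ⊃ ¬C) ⊃ C) ⊃ A) ⊃ ¬D) ⊃ A) ⊃ D) ⊃ A): 0.95 > 0.61, so result = 0.61
((((((((¬C ⊃ ¬C) ⊃ C) ⊃ A) ⊃ ¬D) ⊃ A) ⊃ D) ⊃ A) ⊃ C): 0.61 > 0.02, so result = 0.02
(((((((((¬C ⊃ ¬C) ⊃ C) ⊃ A) ⊃ ¬D) ⊃ A) ⊃ D) ⊃ A) ⊃ C) ⊃ D): 0.02 ≤ 0.95, so result = 1
((((((((((¬C ⊃ ¬C) ⊃ C) ⊃ A) ⊃ ¬D) ⊃ A) ⊃ D) ⊃ A) ⊃ C) ⊃ D) ⊃ B): 1 > 0.27, so result = 0.27

0.27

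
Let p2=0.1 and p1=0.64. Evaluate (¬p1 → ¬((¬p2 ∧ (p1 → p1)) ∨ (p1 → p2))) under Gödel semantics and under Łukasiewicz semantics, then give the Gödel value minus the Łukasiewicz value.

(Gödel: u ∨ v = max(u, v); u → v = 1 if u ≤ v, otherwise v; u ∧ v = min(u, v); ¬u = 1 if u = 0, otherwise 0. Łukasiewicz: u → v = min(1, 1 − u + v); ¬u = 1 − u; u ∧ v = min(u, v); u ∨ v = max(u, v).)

0.26

Gödel evaluation:
  ¬p1: Gödel ¬ of 0.64 = 0 (operand ≠ 0)
  ¬p2: Gödel ¬ of 0.1 = 0 (operand ≠ 0)
  (p1 → p1): 0.64 ≤ 0.64, so result = 1
  (¬p2 ∧ (p1 → p1)) = min(0, 1) = 0
  (p1 → p2): 0.64 > 0.1, so result = 0.1
  ((¬p2 ∧ (p1 → p1)) ∨ (p1 → p2)) = max(0, 0.1) = 0.1
  ¬((¬p2 ∧ (p1 → p1)) ∨ (p1 → p2)): Gödel ¬ of 0.1 = 0 (operand ≠ 0)
  (¬p1 → ¬((¬p2 ∧ (p1 → p1)) ∨ (p1 → p2))): 0 ≤ 0, so result = 1
  Gödel value = 1
Łukasiewicz evaluation:
  ¬p1: Łukasiewicz ¬ gives 1 − 0.64 = 0.36
  ¬p2: Łukasiewicz ¬ gives 1 − 0.1 = 0.9
  (p1 → p1): min(1, 1 − 0.64 + 0.64) = 1
  (¬p2 ∧ (p1 → p1)) = min(0.9, 1) = 0.9
  (p1 → p2): min(1, 1 − 0.64 + 0.1) = 0.46
  ((¬p2 ∧ (p1 → p1)) ∨ (p1 → p2)) = max(0.9, 0.46) = 0.9
  ¬((¬p2 ∧ (p1 → p1)) ∨ (p1 → p2)): Łukasiewicz ¬ gives 1 − 0.9 = 0.1
  (¬p1 → ¬((¬p2 ∧ (p1 → p1)) ∨ (p1 → p2))): min(1, 1 − 0.36 + 0.1) = 0.74
  Łukasiewicz value = 0.74
Difference: 1 − 0.74 = 0.26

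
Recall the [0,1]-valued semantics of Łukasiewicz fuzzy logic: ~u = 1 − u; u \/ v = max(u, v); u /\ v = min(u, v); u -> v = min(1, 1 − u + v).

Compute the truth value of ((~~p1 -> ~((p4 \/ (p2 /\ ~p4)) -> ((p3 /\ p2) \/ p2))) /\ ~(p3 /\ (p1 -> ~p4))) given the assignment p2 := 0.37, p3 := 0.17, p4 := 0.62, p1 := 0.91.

0.34

~p1: Łukasiewicz ¬ gives 1 − 0.91 = 0.09
~~p1: Łukasiewicz ¬ gives 1 − 0.09 = 0.91
~p4: Łukasiewicz ¬ gives 1 − 0.62 = 0.38
(p2 /\ ~p4) = min(0.37, 0.38) = 0.37
(p4 \/ (p2 /\ ~p4)) = max(0.62, 0.37) = 0.62
(p3 /\ p2) = min(0.17, 0.37) = 0.17
((p3 /\ p2) \/ p2) = max(0.17, 0.37) = 0.37
((p4 \/ (p2 /\ ~p4)) -> ((p3 /\ p2) \/ p2)): min(1, 1 − 0.62 + 0.37) = 0.75
~((p4 \/ (p2 /\ ~p4)) -> ((p3 /\ p2) \/ p2)): Łukasiewicz ¬ gives 1 − 0.75 = 0.25
(~~p1 -> ~((p4 \/ (p2 /\ ~p4)) -> ((p3 /\ p2) \/ p2))): min(1, 1 − 0.91 + 0.25) = 0.34
~p4: Łukasiewicz ¬ gives 1 − 0.62 = 0.38
(p1 -> ~p4): min(1, 1 − 0.91 + 0.38) = 0.47
(p3 /\ (p1 -> ~p4)) = min(0.17, 0.47) = 0.17
~(p3 /\ (p1 -> ~p4)): Łukasiewicz ¬ gives 1 − 0.17 = 0.83
((~~p1 -> ~((p4 \/ (p2 /\ ~p4)) -> ((p3 /\ p2) \/ p2))) /\ ~(p3 /\ (p1 -> ~p4))) = min(0.34, 0.83) = 0.34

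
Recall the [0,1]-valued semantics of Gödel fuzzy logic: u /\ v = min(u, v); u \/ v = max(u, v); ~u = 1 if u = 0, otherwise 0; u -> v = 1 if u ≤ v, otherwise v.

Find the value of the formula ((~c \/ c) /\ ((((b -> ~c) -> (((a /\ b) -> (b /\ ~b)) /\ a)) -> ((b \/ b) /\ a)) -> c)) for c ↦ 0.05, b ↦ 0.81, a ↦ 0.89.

0.05

~c: Gödel ¬ of 0.05 = 0 (operand ≠ 0)
(~c \/ c) = max(0, 0.05) = 0.05
~c: Gödel ¬ of 0.05 = 0 (operand ≠ 0)
(b -> ~c): 0.81 > 0, so result = 0
(a /\ b) = min(0.89, 0.81) = 0.81
~b: Gödel ¬ of 0.81 = 0 (operand ≠ 0)
(b /\ ~b) = min(0.81, 0) = 0
((a /\ b) -> (b /\ ~b)): 0.81 > 0, so result = 0
(((a /\ b) -> (b /\ ~b)) /\ a) = min(0, 0.89) = 0
((b -> ~c) -> (((a /\ b) -> (b /\ ~b)) /\ a)): 0 ≤ 0, so result = 1
(b \/ b) = max(0.81, 0.81) = 0.81
((b \/ b) /\ a) = min(0.81, 0.89) = 0.81
(((b -> ~c) -> (((a /\ b) -> (b /\ ~b)) /\ a)) -> ((b \/ b) /\ a)): 1 > 0.81, so result = 0.81
((((b -> ~c) -> (((a /\ b) -> (b /\ ~b)) /\ a)) -> ((b \/ b) /\ a)) -> c): 0.81 > 0.05, so result = 0.05
((~c \/ c) /\ ((((b -> ~c) -> (((a /\ b) -> (b /\ ~b)) /\ a)) -> ((b \/ b) /\ a)) -> c)) = min(0.05, 0.05) = 0.05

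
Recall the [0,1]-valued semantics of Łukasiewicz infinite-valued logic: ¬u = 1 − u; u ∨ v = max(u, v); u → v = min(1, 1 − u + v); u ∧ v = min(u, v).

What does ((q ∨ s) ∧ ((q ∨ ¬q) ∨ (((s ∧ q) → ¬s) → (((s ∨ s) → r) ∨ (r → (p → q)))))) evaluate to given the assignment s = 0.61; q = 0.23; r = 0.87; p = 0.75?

0.61

(q ∨ s) = max(0.23, 0.61) = 0.61
¬q: Łukasiewicz ¬ gives 1 − 0.23 = 0.77
(q ∨ ¬q) = max(0.23, 0.77) = 0.77
(s ∧ q) = min(0.61, 0.23) = 0.23
¬s: Łukasiewicz ¬ gives 1 − 0.61 = 0.39
((s ∧ q) → ¬s): min(1, 1 − 0.23 + 0.39) = 1
(s ∨ s) = max(0.61, 0.61) = 0.61
((s ∨ s) → r): min(1, 1 − 0.61 + 0.87) = 1
(p → q): min(1, 1 − 0.75 + 0.23) = 0.48
(r → (p → q)): min(1, 1 − 0.87 + 0.48) = 0.61
(((s ∨ s) → r) ∨ (r → (p → q))) = max(1, 0.61) = 1
(((s ∧ q) → ¬s) → (((s ∨ s) → r) ∨ (r → (p → q)))): min(1, 1 − 1 + 1) = 1
((q ∨ ¬q) ∨ (((s ∧ q) → ¬s) → (((s ∨ s) → r) ∨ (r → (p → q))))) = max(0.77, 1) = 1
((q ∨ s) ∧ ((q ∨ ¬q) ∨ (((s ∧ q) → ¬s) → (((s ∨ s) → r) ∨ (r → (p → q)))))) = min(0.61, 1) = 0.61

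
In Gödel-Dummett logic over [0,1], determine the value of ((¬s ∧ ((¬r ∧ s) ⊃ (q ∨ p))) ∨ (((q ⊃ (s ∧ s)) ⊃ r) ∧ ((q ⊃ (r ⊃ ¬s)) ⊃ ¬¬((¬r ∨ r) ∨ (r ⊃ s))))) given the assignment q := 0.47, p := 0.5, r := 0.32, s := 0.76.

¬s: Gödel ¬ of 0.76 = 0 (operand ≠ 0)
¬r: Gödel ¬ of 0.32 = 0 (operand ≠ 0)
(¬r ∧ s) = min(0, 0.76) = 0
(q ∨ p) = max(0.47, 0.5) = 0.5
((¬r ∧ s) ⊃ (q ∨ p)): 0 ≤ 0.5, so result = 1
(¬s ∧ ((¬r ∧ s) ⊃ (q ∨ p))) = min(0, 1) = 0
(s ∧ s) = min(0.76, 0.76) = 0.76
(q ⊃ (s ∧ s)): 0.47 ≤ 0.76, so result = 1
((q ⊃ (s ∧ s)) ⊃ r): 1 > 0.32, so result = 0.32
¬s: Gödel ¬ of 0.76 = 0 (operand ≠ 0)
(r ⊃ ¬s): 0.32 > 0, so result = 0
(q ⊃ (r ⊃ ¬s)): 0.47 > 0, so result = 0
¬r: Gödel ¬ of 0.32 = 0 (operand ≠ 0)
(¬r ∨ r) = max(0, 0.32) = 0.32
(r ⊃ s): 0.32 ≤ 0.76, so result = 1
((¬r ∨ r) ∨ (r ⊃ s)) = max(0.32, 1) = 1
¬((¬r ∨ r) ∨ (r ⊃ s)): Gödel ¬ of 1 = 0 (operand ≠ 0)
¬¬((¬r ∨ r) ∨ (r ⊃ s)): Gödel ¬ of 0 = 1 (operand is 0)
((q ⊃ (r ⊃ ¬s)) ⊃ ¬¬((¬r ∨ r) ∨ (r ⊃ s))): 0 ≤ 1, so result = 1
(((q ⊃ (s ∧ s)) ⊃ r) ∧ ((q ⊃ (r ⊃ ¬s)) ⊃ ¬¬((¬r ∨ r) ∨ (r ⊃ s)))) = min(0.32, 1) = 0.32
((¬s ∧ ((¬r ∧ s) ⊃ (q ∨ p))) ∨ (((q ⊃ (s ∧ s)) ⊃ r) ∧ ((q ⊃ (r ⊃ ¬s)) ⊃ ¬¬((¬r ∨ r) ∨ (r ⊃ s))))) = max(0, 0.32) = 0.32

0.32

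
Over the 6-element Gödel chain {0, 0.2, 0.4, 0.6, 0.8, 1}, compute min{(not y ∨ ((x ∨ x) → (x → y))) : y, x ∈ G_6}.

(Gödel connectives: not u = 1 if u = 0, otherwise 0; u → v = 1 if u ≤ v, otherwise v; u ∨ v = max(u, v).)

The minimum is attained at y = 0.2, x = 0.4:
  not y: Gödel ¬ of 0.2 = 0 (operand ≠ 0)
  (x ∨ x) = max(0.4, 0.4) = 0.4
  (x → y): 0.4 > 0.2, so result = 0.2
  ((x ∨ x) → (x → y)): 0.4 > 0.2, so result = 0.2
  (not y ∨ ((x ∨ x) → (x → y))) = max(0, 0.2) = 0.2
Checking all 36 assignments confirms none give a value below 0.20.

0.20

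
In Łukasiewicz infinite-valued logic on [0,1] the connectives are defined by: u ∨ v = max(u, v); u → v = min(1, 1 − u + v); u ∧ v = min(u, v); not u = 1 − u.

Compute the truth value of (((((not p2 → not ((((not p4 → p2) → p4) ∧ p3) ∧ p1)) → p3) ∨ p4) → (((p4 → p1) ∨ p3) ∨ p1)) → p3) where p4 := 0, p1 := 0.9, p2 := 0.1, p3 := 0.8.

not p2: Łukasiewicz ¬ gives 1 − 0.1 = 0.9
not p4: Łukasiewicz ¬ gives 1 − 0 = 1
(not p4 → p2): min(1, 1 − 1 + 0.1) = 0.1
((not p4 → p2) → p4): min(1, 1 − 0.1 + 0) = 0.9
(((not p4 → p2) → p4) ∧ p3) = min(0.9, 0.8) = 0.8
((((not p4 → p2) → p4) ∧ p3) ∧ p1) = min(0.8, 0.9) = 0.8
not ((((not p4 → p2) → p4) ∧ p3) ∧ p1): Łukasiewicz ¬ gives 1 − 0.8 = 0.2
(not p2 → not ((((not p4 → p2) → p4) ∧ p3) ∧ p1)): min(1, 1 − 0.9 + 0.2) = 0.3
((not p2 → not ((((not p4 → p2) → p4) ∧ p3) ∧ p1)) → p3): min(1, 1 − 0.3 + 0.8) = 1
(((not p2 → not ((((not p4 → p2) → p4) ∧ p3) ∧ p1)) → p3) ∨ p4) = max(1, 0) = 1
(p4 → p1): min(1, 1 − 0 + 0.9) = 1
((p4 → p1) ∨ p3) = max(1, 0.8) = 1
(((p4 → p1) ∨ p3) ∨ p1) = max(1, 0.9) = 1
((((not p2 → not ((((not p4 → p2) → p4) ∧ p3) ∧ p1)) → p3) ∨ p4) → (((p4 → p1) ∨ p3) ∨ p1)): min(1, 1 − 1 + 1) = 1
(((((not p2 → not ((((not p4 → p2) → p4) ∧ p3) ∧ p1)) → p3) ∨ p4) → (((p4 → p1) ∨ p3) ∨ p1)) → p3): min(1, 1 − 1 + 0.8) = 0.8

0.80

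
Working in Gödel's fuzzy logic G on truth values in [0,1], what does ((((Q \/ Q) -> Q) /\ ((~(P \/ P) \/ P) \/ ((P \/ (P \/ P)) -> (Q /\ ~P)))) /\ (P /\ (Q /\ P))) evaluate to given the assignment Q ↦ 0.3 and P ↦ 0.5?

0.30

(Q \/ Q) = max(0.3, 0.3) = 0.3
((Q \/ Q) -> Q): 0.3 ≤ 0.3, so result = 1
(P \/ P) = max(0.5, 0.5) = 0.5
~(P \/ P): Gödel ¬ of 0.5 = 0 (operand ≠ 0)
(~(P \/ P) \/ P) = max(0, 0.5) = 0.5
(P \/ P) = max(0.5, 0.5) = 0.5
(P \/ (P \/ P)) = max(0.5, 0.5) = 0.5
~P: Gödel ¬ of 0.5 = 0 (operand ≠ 0)
(Q /\ ~P) = min(0.3, 0) = 0
((P \/ (P \/ P)) -> (Q /\ ~P)): 0.5 > 0, so result = 0
((~(P \/ P) \/ P) \/ ((P \/ (P \/ P)) -> (Q /\ ~P))) = max(0.5, 0) = 0.5
(((Q \/ Q) -> Q) /\ ((~(P \/ P) \/ P) \/ ((P \/ (P \/ P)) -> (Q /\ ~P)))) = min(1, 0.5) = 0.5
(Q /\ P) = min(0.3, 0.5) = 0.3
(P /\ (Q /\ P)) = min(0.5, 0.3) = 0.3
((((Q \/ Q) -> Q) /\ ((~(P \/ P) \/ P) \/ ((P \/ (P \/ P)) -> (Q /\ ~P)))) /\ (P /\ (Q /\ P))) = min(0.5, 0.3) = 0.3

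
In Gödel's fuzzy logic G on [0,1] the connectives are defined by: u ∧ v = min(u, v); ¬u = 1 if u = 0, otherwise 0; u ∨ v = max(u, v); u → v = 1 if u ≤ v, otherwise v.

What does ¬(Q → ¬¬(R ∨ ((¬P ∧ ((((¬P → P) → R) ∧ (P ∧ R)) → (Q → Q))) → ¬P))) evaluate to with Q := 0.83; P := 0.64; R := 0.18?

0.00

¬P: Gödel ¬ of 0.64 = 0 (operand ≠ 0)
¬P: Gödel ¬ of 0.64 = 0 (operand ≠ 0)
(¬P → P): 0 ≤ 0.64, so result = 1
((¬P → P) → R): 1 > 0.18, so result = 0.18
(P ∧ R) = min(0.64, 0.18) = 0.18
(((¬P → P) → R) ∧ (P ∧ R)) = min(0.18, 0.18) = 0.18
(Q → Q): 0.83 ≤ 0.83, so result = 1
((((¬P → P) → R) ∧ (P ∧ R)) → (Q → Q)): 0.18 ≤ 1, so result = 1
(¬P ∧ ((((¬P → P) → R) ∧ (P ∧ R)) → (Q → Q))) = min(0, 1) = 0
¬P: Gödel ¬ of 0.64 = 0 (operand ≠ 0)
((¬P ∧ ((((¬P → P) → R) ∧ (P ∧ R)) → (Q → Q))) → ¬P): 0 ≤ 0, so result = 1
(R ∨ ((¬P ∧ ((((¬P → P) → R) ∧ (P ∧ R)) → (Q → Q))) → ¬P)) = max(0.18, 1) = 1
¬(R ∨ ((¬P ∧ ((((¬P → P) → R) ∧ (P ∧ R)) → (Q → Q))) → ¬P)): Gödel ¬ of 1 = 0 (operand ≠ 0)
¬¬(R ∨ ((¬P ∧ ((((¬P → P) → R) ∧ (P ∧ R)) → (Q → Q))) → ¬P)): Gödel ¬ of 0 = 1 (operand is 0)
(Q → ¬¬(R ∨ ((¬P ∧ ((((¬P → P) → R) ∧ (P ∧ R)) → (Q → Q))) → ¬P))): 0.83 ≤ 1, so result = 1
¬(Q → ¬¬(R ∨ ((¬P ∧ ((((¬P → P) → R) ∧ (P ∧ R)) → (Q → Q))) → ¬P))): Gödel ¬ of 1 = 0 (operand ≠ 0)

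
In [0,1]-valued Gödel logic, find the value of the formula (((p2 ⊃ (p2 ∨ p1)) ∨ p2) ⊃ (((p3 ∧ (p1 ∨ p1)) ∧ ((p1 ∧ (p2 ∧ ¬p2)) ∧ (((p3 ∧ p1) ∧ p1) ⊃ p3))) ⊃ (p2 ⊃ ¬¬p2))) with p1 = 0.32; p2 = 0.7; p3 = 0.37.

(p2 ∨ p1) = max(0.7, 0.32) = 0.7
(p2 ⊃ (p2 ∨ p1)): 0.7 ≤ 0.7, so result = 1
((p2 ⊃ (p2 ∨ p1)) ∨ p2) = max(1, 0.7) = 1
(p1 ∨ p1) = max(0.32, 0.32) = 0.32
(p3 ∧ (p1 ∨ p1)) = min(0.37, 0.32) = 0.32
¬p2: Gödel ¬ of 0.7 = 0 (operand ≠ 0)
(p2 ∧ ¬p2) = min(0.7, 0) = 0
(p1 ∧ (p2 ∧ ¬p2)) = min(0.32, 0) = 0
(p3 ∧ p1) = min(0.37, 0.32) = 0.32
((p3 ∧ p1) ∧ p1) = min(0.32, 0.32) = 0.32
(((p3 ∧ p1) ∧ p1) ⊃ p3): 0.32 ≤ 0.37, so result = 1
((p1 ∧ (p2 ∧ ¬p2)) ∧ (((p3 ∧ p1) ∧ p1) ⊃ p3)) = min(0, 1) = 0
((p3 ∧ (p1 ∨ p1)) ∧ ((p1 ∧ (p2 ∧ ¬p2)) ∧ (((p3 ∧ p1) ∧ p1) ⊃ p3))) = min(0.32, 0) = 0
¬p2: Gödel ¬ of 0.7 = 0 (operand ≠ 0)
¬¬p2: Gödel ¬ of 0 = 1 (operand is 0)
(p2 ⊃ ¬¬p2): 0.7 ≤ 1, so result = 1
(((p3 ∧ (p1 ∨ p1)) ∧ ((p1 ∧ (p2 ∧ ¬p2)) ∧ (((p3 ∧ p1) ∧ p1) ⊃ p3))) ⊃ (p2 ⊃ ¬¬p2)): 0 ≤ 1, so result = 1
(((p2 ⊃ (p2 ∨ p1)) ∨ p2) ⊃ (((p3 ∧ (p1 ∨ p1)) ∧ ((p1 ∧ (p2 ∧ ¬p2)) ∧ (((p3 ∧ p1) ∧ p1) ⊃ p3))) ⊃ (p2 ⊃ ¬¬p2))): 1 ≤ 1, so result = 1

1.00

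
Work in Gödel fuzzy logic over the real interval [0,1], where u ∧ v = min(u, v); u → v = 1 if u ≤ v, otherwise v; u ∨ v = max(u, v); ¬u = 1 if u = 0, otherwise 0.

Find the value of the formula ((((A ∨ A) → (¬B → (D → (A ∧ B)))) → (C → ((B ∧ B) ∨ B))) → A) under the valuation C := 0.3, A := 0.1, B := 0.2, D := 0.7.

0.10

(A ∨ A) = max(0.1, 0.1) = 0.1
¬B: Gödel ¬ of 0.2 = 0 (operand ≠ 0)
(A ∧ B) = min(0.1, 0.2) = 0.1
(D → (A ∧ B)): 0.7 > 0.1, so result = 0.1
(¬B → (D → (A ∧ B))): 0 ≤ 0.1, so result = 1
((A ∨ A) → (¬B → (D → (A ∧ B)))): 0.1 ≤ 1, so result = 1
(B ∧ B) = min(0.2, 0.2) = 0.2
((B ∧ B) ∨ B) = max(0.2, 0.2) = 0.2
(C → ((B ∧ B) ∨ B)): 0.3 > 0.2, so result = 0.2
(((A ∨ A) → (¬B → (D → (A ∧ B)))) → (C → ((B ∧ B) ∨ B))): 1 > 0.2, so result = 0.2
((((A ∨ A) → (¬B → (D → (A ∧ B)))) → (C → ((B ∧ B) ∨ B))) → A): 0.2 > 0.1, so result = 0.1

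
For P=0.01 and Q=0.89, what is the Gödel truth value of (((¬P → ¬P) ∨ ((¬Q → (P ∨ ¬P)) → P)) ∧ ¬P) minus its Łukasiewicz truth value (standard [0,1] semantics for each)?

Gödel evaluation:
  ¬P: Gödel ¬ of 0.01 = 0 (operand ≠ 0)
  ¬P: Gödel ¬ of 0.01 = 0 (operand ≠ 0)
  (¬P → ¬P): 0 ≤ 0, so result = 1
  ¬Q: Gödel ¬ of 0.89 = 0 (operand ≠ 0)
  ¬P: Gödel ¬ of 0.01 = 0 (operand ≠ 0)
  (P ∨ ¬P) = max(0.01, 0) = 0.01
  (¬Q → (P ∨ ¬P)): 0 ≤ 0.01, so result = 1
  ((¬Q → (P ∨ ¬P)) → P): 1 > 0.01, so result = 0.01
  ((¬P → ¬P) ∨ ((¬Q → (P ∨ ¬P)) → P)) = max(1, 0.01) = 1
  ¬P: Gödel ¬ of 0.01 = 0 (operand ≠ 0)
  (((¬P → ¬P) ∨ ((¬Q → (P ∨ ¬P)) → P)) ∧ ¬P) = min(1, 0) = 0
  Gödel value = 0
Łukasiewicz evaluation:
  ¬P: Łukasiewicz ¬ gives 1 − 0.01 = 0.99
  ¬P: Łukasiewicz ¬ gives 1 − 0.01 = 0.99
  (¬P → ¬P): min(1, 1 − 0.99 + 0.99) = 1
  ¬Q: Łukasiewicz ¬ gives 1 − 0.89 = 0.11
  ¬P: Łukasiewicz ¬ gives 1 − 0.01 = 0.99
  (P ∨ ¬P) = max(0.01, 0.99) = 0.99
  (¬Q → (P ∨ ¬P)): min(1, 1 − 0.11 + 0.99) = 1
  ((¬Q → (P ∨ ¬P)) → P): min(1, 1 − 1 + 0.01) = 0.01
  ((¬P → ¬P) ∨ ((¬Q → (P ∨ ¬P)) → P)) = max(1, 0.01) = 1
  ¬P: Łukasiewicz ¬ gives 1 − 0.01 = 0.99
  (((¬P → ¬P) ∨ ((¬Q → (P ∨ ¬P)) → P)) ∧ ¬P) = min(1, 0.99) = 0.99
  Łukasiewicz value = 0.99
Difference: 0 − 0.99 = -0.99

-0.99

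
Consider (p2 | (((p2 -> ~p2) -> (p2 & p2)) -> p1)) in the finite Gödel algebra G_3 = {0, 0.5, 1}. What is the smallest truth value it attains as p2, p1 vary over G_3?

0.50

The minimum is attained at p2 = 0.5, p1 = 0:
  ~p2: Gödel ¬ of 0.5 = 0 (operand ≠ 0)
  (p2 -> ~p2): 0.5 > 0, so result = 0
  (p2 & p2) = min(0.5, 0.5) = 0.5
  ((p2 -> ~p2) -> (p2 & p2)): 0 ≤ 0.5, so result = 1
  (((p2 -> ~p2) -> (p2 & p2)) -> p1): 1 > 0, so result = 0
  (p2 | (((p2 -> ~p2) -> (p2 & p2)) -> p1)) = max(0.5, 0) = 0.5
Checking all 9 assignments confirms none give a value below 0.50.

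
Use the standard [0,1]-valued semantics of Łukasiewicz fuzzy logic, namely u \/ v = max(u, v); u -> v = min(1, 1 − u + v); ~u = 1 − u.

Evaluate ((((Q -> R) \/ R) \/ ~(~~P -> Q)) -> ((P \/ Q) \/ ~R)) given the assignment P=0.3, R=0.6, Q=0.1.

(Q -> R): min(1, 1 − 0.1 + 0.6) = 1
((Q -> R) \/ R) = max(1, 0.6) = 1
~P: Łukasiewicz ¬ gives 1 − 0.3 = 0.7
~~P: Łukasiewicz ¬ gives 1 − 0.7 = 0.3
(~~P -> Q): min(1, 1 − 0.3 + 0.1) = 0.8
~(~~P -> Q): Łukasiewicz ¬ gives 1 − 0.8 = 0.2
(((Q -> R) \/ R) \/ ~(~~P -> Q)) = max(1, 0.2) = 1
(P \/ Q) = max(0.3, 0.1) = 0.3
~R: Łukasiewicz ¬ gives 1 − 0.6 = 0.4
((P \/ Q) \/ ~R) = max(0.3, 0.4) = 0.4
((((Q -> R) \/ R) \/ ~(~~P -> Q)) -> ((P \/ Q) \/ ~R)): min(1, 1 − 1 + 0.4) = 0.4

0.40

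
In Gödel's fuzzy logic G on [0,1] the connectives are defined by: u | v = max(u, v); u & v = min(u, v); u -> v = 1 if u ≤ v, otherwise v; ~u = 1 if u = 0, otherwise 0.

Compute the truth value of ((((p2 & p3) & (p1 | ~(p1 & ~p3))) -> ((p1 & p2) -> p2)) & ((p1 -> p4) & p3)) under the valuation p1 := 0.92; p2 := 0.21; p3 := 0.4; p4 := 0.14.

(p2 & p3) = min(0.21, 0.4) = 0.21
~p3: Gödel ¬ of 0.4 = 0 (operand ≠ 0)
(p1 & ~p3) = min(0.92, 0) = 0
~(p1 & ~p3): Gödel ¬ of 0 = 1 (operand is 0)
(p1 | ~(p1 & ~p3)) = max(0.92, 1) = 1
((p2 & p3) & (p1 | ~(p1 & ~p3))) = min(0.21, 1) = 0.21
(p1 & p2) = min(0.92, 0.21) = 0.21
((p1 & p2) -> p2): 0.21 ≤ 0.21, so result = 1
(((p2 & p3) & (p1 | ~(p1 & ~p3))) -> ((p1 & p2) -> p2)): 0.21 ≤ 1, so result = 1
(p1 -> p4): 0.92 > 0.14, so result = 0.14
((p1 -> p4) & p3) = min(0.14, 0.4) = 0.14
((((p2 & p3) & (p1 | ~(p1 & ~p3))) -> ((p1 & p2) -> p2)) & ((p1 -> p4) & p3)) = min(1, 0.14) = 0.14

0.14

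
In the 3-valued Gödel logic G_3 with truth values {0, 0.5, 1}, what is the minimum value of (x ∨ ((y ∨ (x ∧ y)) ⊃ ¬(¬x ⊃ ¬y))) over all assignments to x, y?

The minimum is attained at x = 0.5, y = 0.5:
  (x ∧ y) = min(0.5, 0.5) = 0.5
  (y ∨ (x ∧ y)) = max(0.5, 0.5) = 0.5
  ¬x: Gödel ¬ of 0.5 = 0 (operand ≠ 0)
  ¬y: Gödel ¬ of 0.5 = 0 (operand ≠ 0)
  (¬x ⊃ ¬y): 0 ≤ 0, so result = 1
  ¬(¬x ⊃ ¬y): Gödel ¬ of 1 = 0 (operand ≠ 0)
  ((y ∨ (x ∧ y)) ⊃ ¬(¬x ⊃ ¬y)): 0.5 > 0, so result = 0
  (x ∨ ((y ∨ (x ∧ y)) ⊃ ¬(¬x ⊃ ¬y))) = max(0.5, 0) = 0.5
Checking all 9 assignments confirms none give a value below 0.50.

0.50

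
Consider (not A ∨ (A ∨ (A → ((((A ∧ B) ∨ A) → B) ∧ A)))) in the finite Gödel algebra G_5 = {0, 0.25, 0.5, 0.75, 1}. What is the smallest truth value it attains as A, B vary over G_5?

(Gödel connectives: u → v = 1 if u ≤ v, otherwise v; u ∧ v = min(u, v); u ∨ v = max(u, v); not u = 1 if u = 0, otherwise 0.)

The minimum is attained at A = 0.25, B = 0:
  not A: Gödel ¬ of 0.25 = 0 (operand ≠ 0)
  (A ∧ B) = min(0.25, 0) = 0
  ((A ∧ B) ∨ A) = max(0, 0.25) = 0.25
  (((A ∧ B) ∨ A) → B): 0.25 > 0, so result = 0
  ((((A ∧ B) ∨ A) → B) ∧ A) = min(0, 0.25) = 0
  (A → ((((A ∧ B) ∨ A) → B) ∧ A)): 0.25 > 0, so result = 0
  (A ∨ (A → ((((A ∧ B) ∨ A) → B) ∧ A))) = max(0.25, 0) = 0.25
  (not A ∨ (A ∨ (A → ((((A ∧ B) ∨ A) → B) ∧ A)))) = max(0, 0.25) = 0.25
Checking all 25 assignments confirms none give a value below 0.25.

0.25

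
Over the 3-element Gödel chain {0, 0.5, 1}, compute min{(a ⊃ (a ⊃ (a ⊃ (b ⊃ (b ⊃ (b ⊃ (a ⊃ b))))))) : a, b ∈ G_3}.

1.00

Every assignment gives 1. For instance at a = 0, b = 0:
  (a ⊃ b): 0 ≤ 0, so result = 1
  (b ⊃ (a ⊃ b)): 0 ≤ 1, so result = 1
  (b ⊃ (b ⊃ (a ⊃ b))): 0 ≤ 1, so result = 1
  (b ⊃ (b ⊃ (b ⊃ (a ⊃ b)))): 0 ≤ 1, so result = 1
  (a ⊃ (b ⊃ (b ⊃ (b ⊃ (a ⊃ b))))): 0 ≤ 1, so result = 1
  (a ⊃ (a ⊃ (b ⊃ (b ⊃ (b ⊃ (a ⊃ b)))))): 0 ≤ 1, so result = 1
  (a ⊃ (a ⊃ (a ⊃ (b ⊃ (b ⊃ (b ⊃ (a ⊃ b))))))): 0 ≤ 1, so result = 1
All 9 assignments give value 1 — the formula is a G_3-tautology.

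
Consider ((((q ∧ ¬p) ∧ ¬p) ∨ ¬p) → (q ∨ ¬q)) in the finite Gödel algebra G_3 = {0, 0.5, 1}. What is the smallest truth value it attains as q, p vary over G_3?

The minimum is attained at q = 0.5, p = 0:
  ¬p: Gödel ¬ of 0 = 1 (operand is 0)
  (q ∧ ¬p) = min(0.5, 1) = 0.5
  ¬p: Gödel ¬ of 0 = 1 (operand is 0)
  ((q ∧ ¬p) ∧ ¬p) = min(0.5, 1) = 0.5
  ¬p: Gödel ¬ of 0 = 1 (operand is 0)
  (((q ∧ ¬p) ∧ ¬p) ∨ ¬p) = max(0.5, 1) = 1
  ¬q: Gödel ¬ of 0.5 = 0 (operand ≠ 0)
  (q ∨ ¬q) = max(0.5, 0) = 0.5
  ((((q ∧ ¬p) ∧ ¬p) ∨ ¬p) → (q ∨ ¬q)): 1 > 0.5, so result = 0.5
Checking all 9 assignments confirms none give a value below 0.50.

0.50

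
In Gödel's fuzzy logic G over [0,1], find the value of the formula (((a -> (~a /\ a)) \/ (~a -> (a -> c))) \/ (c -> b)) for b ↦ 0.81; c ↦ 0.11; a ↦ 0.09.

~a: Gödel ¬ of 0.09 = 0 (operand ≠ 0)
(~a /\ a) = min(0, 0.09) = 0
(a -> (~a /\ a)): 0.09 > 0, so result = 0
~a: Gödel ¬ of 0.09 = 0 (operand ≠ 0)
(a -> c): 0.09 ≤ 0.11, so result = 1
(~a -> (a -> c)): 0 ≤ 1, so result = 1
((a -> (~a /\ a)) \/ (~a -> (a -> c))) = max(0, 1) = 1
(c -> b): 0.11 ≤ 0.81, so result = 1
(((a -> (~a /\ a)) \/ (~a -> (a -> c))) \/ (c -> b)) = max(1, 1) = 1

1.00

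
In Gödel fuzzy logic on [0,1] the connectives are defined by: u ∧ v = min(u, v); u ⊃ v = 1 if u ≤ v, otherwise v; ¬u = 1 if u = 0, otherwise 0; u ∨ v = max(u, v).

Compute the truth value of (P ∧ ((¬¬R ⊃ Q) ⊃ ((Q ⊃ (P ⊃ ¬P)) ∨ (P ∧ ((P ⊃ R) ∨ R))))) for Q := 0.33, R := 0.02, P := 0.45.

0.02

¬R: Gödel ¬ of 0.02 = 0 (operand ≠ 0)
¬¬R: Gödel ¬ of 0 = 1 (operand is 0)
(¬¬R ⊃ Q): 1 > 0.33, so result = 0.33
¬P: Gödel ¬ of 0.45 = 0 (operand ≠ 0)
(P ⊃ ¬P): 0.45 > 0, so result = 0
(Q ⊃ (P ⊃ ¬P)): 0.33 > 0, so result = 0
(P ⊃ R): 0.45 > 0.02, so result = 0.02
((P ⊃ R) ∨ R) = max(0.02, 0.02) = 0.02
(P ∧ ((P ⊃ R) ∨ R)) = min(0.45, 0.02) = 0.02
((Q ⊃ (P ⊃ ¬P)) ∨ (P ∧ ((P ⊃ R) ∨ R))) = max(0, 0.02) = 0.02
((¬¬R ⊃ Q) ⊃ ((Q ⊃ (P ⊃ ¬P)) ∨ (P ∧ ((P ⊃ R) ∨ R)))): 0.33 > 0.02, so result = 0.02
(P ∧ ((¬¬R ⊃ Q) ⊃ ((Q ⊃ (P ⊃ ¬P)) ∨ (P ∧ ((P ⊃ R) ∨ R))))) = min(0.45, 0.02) = 0.02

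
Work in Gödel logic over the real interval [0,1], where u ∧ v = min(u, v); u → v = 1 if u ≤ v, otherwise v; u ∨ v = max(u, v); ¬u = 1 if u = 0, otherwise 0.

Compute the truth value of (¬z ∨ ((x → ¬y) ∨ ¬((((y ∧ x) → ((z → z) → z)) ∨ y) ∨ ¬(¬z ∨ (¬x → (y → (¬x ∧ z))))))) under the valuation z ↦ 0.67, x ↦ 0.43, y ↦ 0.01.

¬z: Gödel ¬ of 0.67 = 0 (operand ≠ 0)
¬y: Gödel ¬ of 0.01 = 0 (operand ≠ 0)
(x → ¬y): 0.43 > 0, so result = 0
(y ∧ x) = min(0.01, 0.43) = 0.01
(z → z): 0.67 ≤ 0.67, so result = 1
((z → z) → z): 1 > 0.67, so result = 0.67
((y ∧ x) → ((z → z) → z)): 0.01 ≤ 0.67, so result = 1
(((y ∧ x) → ((z → z) → z)) ∨ y) = max(1, 0.01) = 1
¬z: Gödel ¬ of 0.67 = 0 (operand ≠ 0)
¬x: Gödel ¬ of 0.43 = 0 (operand ≠ 0)
¬x: Gödel ¬ of 0.43 = 0 (operand ≠ 0)
(¬x ∧ z) = min(0, 0.67) = 0
(y → (¬x ∧ z)): 0.01 > 0, so result = 0
(¬x → (y → (¬x ∧ z))): 0 ≤ 0, so result = 1
(¬z ∨ (¬x → (y → (¬x ∧ z)))) = max(0, 1) = 1
¬(¬z ∨ (¬x → (y → (¬x ∧ z)))): Gödel ¬ of 1 = 0 (operand ≠ 0)
((((y ∧ x) → ((z → z) → z)) ∨ y) ∨ ¬(¬z ∨ (¬x → (y → (¬x ∧ z))))) = max(1, 0) = 1
¬((((y ∧ x) → ((z → z) → z)) ∨ y) ∨ ¬(¬z ∨ (¬x → (y → (¬x ∧ z))))): Gödel ¬ of 1 = 0 (operand ≠ 0)
((x → ¬y) ∨ ¬((((y ∧ x) → ((z → z) → z)) ∨ y) ∨ ¬(¬z ∨ (¬x → (y → (¬x ∧ z)))))) = max(0, 0) = 0
(¬z ∨ ((x → ¬y) ∨ ¬((((y ∧ x) → ((z → z) → z)) ∨ y) ∨ ¬(¬z ∨ (¬x → (y → (¬x ∧ z))))))) = max(0, 0) = 0

0.00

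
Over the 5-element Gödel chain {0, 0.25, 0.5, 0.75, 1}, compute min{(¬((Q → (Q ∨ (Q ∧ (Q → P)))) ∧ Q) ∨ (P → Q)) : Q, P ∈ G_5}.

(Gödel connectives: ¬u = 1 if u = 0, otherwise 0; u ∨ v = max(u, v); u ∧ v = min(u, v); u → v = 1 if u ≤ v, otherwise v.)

0.25

The minimum is attained at Q = 0.25, P = 0.5:
  (Q → P): 0.25 ≤ 0.5, so result = 1
  (Q ∧ (Q → P)) = min(0.25, 1) = 0.25
  (Q ∨ (Q ∧ (Q → P))) = max(0.25, 0.25) = 0.25
  (Q → (Q ∨ (Q ∧ (Q → P)))): 0.25 ≤ 0.25, so result = 1
  ((Q → (Q ∨ (Q ∧ (Q → P)))) ∧ Q) = min(1, 0.25) = 0.25
  ¬((Q → (Q ∨ (Q ∧ (Q → P)))) ∧ Q): Gödel ¬ of 0.25 = 0 (operand ≠ 0)
  (P → Q): 0.5 > 0.25, so result = 0.25
  (¬((Q → (Q ∨ (Q ∧ (Q → P)))) ∧ Q) ∨ (P → Q)) = max(0, 0.25) = 0.25
Checking all 25 assignments confirms none give a value below 0.25.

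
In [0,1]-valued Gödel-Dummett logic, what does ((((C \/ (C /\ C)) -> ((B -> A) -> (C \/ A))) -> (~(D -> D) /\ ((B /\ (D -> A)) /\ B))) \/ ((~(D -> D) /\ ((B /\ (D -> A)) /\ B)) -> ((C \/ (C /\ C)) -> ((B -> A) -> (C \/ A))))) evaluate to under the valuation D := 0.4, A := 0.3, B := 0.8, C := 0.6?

1.00

(C /\ C) = min(0.6, 0.6) = 0.6
(C \/ (C /\ C)) = max(0.6, 0.6) = 0.6
(B -> A): 0.8 > 0.3, so result = 0.3
(C \/ A) = max(0.6, 0.3) = 0.6
((B -> A) -> (C \/ A)): 0.3 ≤ 0.6, so result = 1
((C \/ (C /\ C)) -> ((B -> A) -> (C \/ A))): 0.6 ≤ 1, so result = 1
(D -> D): 0.4 ≤ 0.4, so result = 1
~(D -> D): Gödel ¬ of 1 = 0 (operand ≠ 0)
(D -> A): 0.4 > 0.3, so result = 0.3
(B /\ (D -> A)) = min(0.8, 0.3) = 0.3
((B /\ (D -> A)) /\ B) = min(0.3, 0.8) = 0.3
(~(D -> D) /\ ((B /\ (D -> A)) /\ B)) = min(0, 0.3) = 0
(((C \/ (C /\ C)) -> ((B -> A) -> (C \/ A))) -> (~(D -> D) /\ ((B /\ (D -> A)) /\ B))): 1 > 0, so result = 0
(D -> D): 0.4 ≤ 0.4, so result = 1
~(D -> D): Gödel ¬ of 1 = 0 (operand ≠ 0)
(D -> A): 0.4 > 0.3, so result = 0.3
(B /\ (D -> A)) = min(0.8, 0.3) = 0.3
((B /\ (D -> A)) /\ B) = min(0.3, 0.8) = 0.3
(~(D -> D) /\ ((B /\ (D -> A)) /\ B)) = min(0, 0.3) = 0
(C /\ C) = min(0.6, 0.6) = 0.6
(C \/ (C /\ C)) = max(0.6, 0.6) = 0.6
(B -> A): 0.8 > 0.3, so result = 0.3
(C \/ A) = max(0.6, 0.3) = 0.6
((B -> A) -> (C \/ A)): 0.3 ≤ 0.6, so result = 1
((C \/ (C /\ C)) -> ((B -> A) -> (C \/ A))): 0.6 ≤ 1, so result = 1
((~(D -> D) /\ ((B /\ (D -> A)) /\ B)) -> ((C \/ (C /\ C)) -> ((B -> A) -> (C \/ A)))): 0 ≤ 1, so result = 1
((((C \/ (C /\ C)) -> ((B -> A) -> (C \/ A))) -> (~(D -> D) /\ ((B /\ (D -> A)) /\ B))) \/ ((~(D -> D) /\ ((B /\ (D -> A)) /\ B)) -> ((C \/ (C /\ C)) -> ((B -> A) -> (C \/ A))))) = max(0, 1) = 1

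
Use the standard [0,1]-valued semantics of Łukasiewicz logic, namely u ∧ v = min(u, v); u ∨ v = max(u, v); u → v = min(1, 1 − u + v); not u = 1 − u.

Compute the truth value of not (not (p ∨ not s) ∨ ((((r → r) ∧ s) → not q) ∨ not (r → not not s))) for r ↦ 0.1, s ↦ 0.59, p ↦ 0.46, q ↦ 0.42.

0.01

not s: Łukasiewicz ¬ gives 1 − 0.59 = 0.41
(p ∨ not s) = max(0.46, 0.41) = 0.46
not (p ∨ not s): Łukasiewicz ¬ gives 1 − 0.46 = 0.54
(r → r): min(1, 1 − 0.1 + 0.1) = 1
((r → r) ∧ s) = min(1, 0.59) = 0.59
not q: Łukasiewicz ¬ gives 1 − 0.42 = 0.58
(((r → r) ∧ s) → not q): min(1, 1 − 0.59 + 0.58) = 0.99
not s: Łukasiewicz ¬ gives 1 − 0.59 = 0.41
not not s: Łukasiewicz ¬ gives 1 − 0.41 = 0.59
(r → not not s): min(1, 1 − 0.1 + 0.59) = 1
not (r → not not s): Łukasiewicz ¬ gives 1 − 1 = 0
((((r → r) ∧ s) → not q) ∨ not (r → not not s)) = max(0.99, 0) = 0.99
(not (p ∨ not s) ∨ ((((r → r) ∧ s) → not q) ∨ not (r → not not s))) = max(0.54, 0.99) = 0.99
not (not (p ∨ not s) ∨ ((((r → r) ∧ s) → not q) ∨ not (r → not not s))): Łukasiewicz ¬ gives 1 − 0.99 = 0.01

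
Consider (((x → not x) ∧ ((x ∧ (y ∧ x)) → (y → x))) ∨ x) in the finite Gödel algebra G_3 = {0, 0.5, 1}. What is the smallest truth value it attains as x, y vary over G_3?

0.50

The minimum is attained at x = 0.5, y = 0:
  not x: Gödel ¬ of 0.5 = 0 (operand ≠ 0)
  (x → not x): 0.5 > 0, so result = 0
  (y ∧ x) = min(0, 0.5) = 0
  (x ∧ (y ∧ x)) = min(0.5, 0) = 0
  (y → x): 0 ≤ 0.5, so result = 1
  ((x ∧ (y ∧ x)) → (y → x)): 0 ≤ 1, so result = 1
  ((x → not x) ∧ ((x ∧ (y ∧ x)) → (y → x))) = min(0, 1) = 0
  (((x → not x) ∧ ((x ∧ (y ∧ x)) → (y → x))) ∨ x) = max(0, 0.5) = 0.5
Checking all 9 assignments confirms none give a value below 0.50.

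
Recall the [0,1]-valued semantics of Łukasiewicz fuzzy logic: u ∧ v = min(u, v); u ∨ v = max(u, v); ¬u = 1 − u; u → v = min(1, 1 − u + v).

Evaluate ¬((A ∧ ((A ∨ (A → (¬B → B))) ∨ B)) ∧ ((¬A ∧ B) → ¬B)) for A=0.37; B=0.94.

¬B: Łukasiewicz ¬ gives 1 − 0.94 = 0.06
(¬B → B): min(1, 1 − 0.06 + 0.94) = 1
(A → (¬B → B)): min(1, 1 − 0.37 + 1) = 1
(A ∨ (A → (¬B → B))) = max(0.37, 1) = 1
((A ∨ (A → (¬B → B))) ∨ B) = max(1, 0.94) = 1
(A ∧ ((A ∨ (A → (¬B → B))) ∨ B)) = min(0.37, 1) = 0.37
¬A: Łukasiewicz ¬ gives 1 − 0.37 = 0.63
(¬A ∧ B) = min(0.63, 0.94) = 0.63
¬B: Łukasiewicz ¬ gives 1 − 0.94 = 0.06
((¬A ∧ B) → ¬B): min(1, 1 − 0.63 + 0.06) = 0.43
((A ∧ ((A ∨ (A → (¬B → B))) ∨ B)) ∧ ((¬A ∧ B) → ¬B)) = min(0.37, 0.43) = 0.37
¬((A ∧ ((A ∨ (A → (¬B → B))) ∨ B)) ∧ ((¬A ∧ B) → ¬B)): Łukasiewicz ¬ gives 1 − 0.37 = 0.63

0.63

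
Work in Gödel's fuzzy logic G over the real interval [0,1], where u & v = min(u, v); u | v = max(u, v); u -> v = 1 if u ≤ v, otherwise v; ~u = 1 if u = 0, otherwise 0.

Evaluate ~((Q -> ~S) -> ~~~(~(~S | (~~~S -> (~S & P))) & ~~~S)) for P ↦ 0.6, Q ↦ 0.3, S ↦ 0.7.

~S: Gödel ¬ of 0.7 = 0 (operand ≠ 0)
(Q -> ~S): 0.3 > 0, so result = 0
~S: Gödel ¬ of 0.7 = 0 (operand ≠ 0)
~S: Gödel ¬ of 0.7 = 0 (operand ≠ 0)
~~S: Gödel ¬ of 0 = 1 (operand is 0)
~~~S: Gödel ¬ of 1 = 0 (operand ≠ 0)
~S: Gödel ¬ of 0.7 = 0 (operand ≠ 0)
(~S & P) = min(0, 0.6) = 0
(~~~S -> (~S & P)): 0 ≤ 0, so result = 1
(~S | (~~~S -> (~S & P))) = max(0, 1) = 1
~(~S | (~~~S -> (~S & P))): Gödel ¬ of 1 = 0 (operand ≠ 0)
~S: Gödel ¬ of 0.7 = 0 (operand ≠ 0)
~~S: Gödel ¬ of 0 = 1 (operand is 0)
~~~S: Gödel ¬ of 1 = 0 (operand ≠ 0)
(~(~S | (~~~S -> (~S & P))) & ~~~S) = min(0, 0) = 0
~(~(~S | (~~~S -> (~S & P))) & ~~~S): Gödel ¬ of 0 = 1 (operand is 0)
~~(~(~S | (~~~S -> (~S & P))) & ~~~S): Gödel ¬ of 1 = 0 (operand ≠ 0)
~~~(~(~S | (~~~S -> (~S & P))) & ~~~S): Gödel ¬ of 0 = 1 (operand is 0)
((Q -> ~S) -> ~~~(~(~S | (~~~S -> (~S & P))) & ~~~S)): 0 ≤ 1, so result = 1
~((Q -> ~S) -> ~~~(~(~S | (~~~S -> (~S & P))) & ~~~S)): Gödel ¬ of 1 = 0 (operand ≠ 0)

0.00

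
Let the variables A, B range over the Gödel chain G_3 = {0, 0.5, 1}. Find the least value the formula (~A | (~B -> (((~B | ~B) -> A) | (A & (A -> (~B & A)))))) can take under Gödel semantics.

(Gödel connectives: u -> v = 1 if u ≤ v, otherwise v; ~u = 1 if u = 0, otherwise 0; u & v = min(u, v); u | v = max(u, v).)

0.50

The minimum is attained at A = 0.5, B = 0:
  ~A: Gödel ¬ of 0.5 = 0 (operand ≠ 0)
  ~B: Gödel ¬ of 0 = 1 (operand is 0)
  ~B: Gödel ¬ of 0 = 1 (operand is 0)
  ~B: Gödel ¬ of 0 = 1 (operand is 0)
  (~B | ~B) = max(1, 1) = 1
  ((~B | ~B) -> A): 1 > 0.5, so result = 0.5
  ~B: Gödel ¬ of 0 = 1 (operand is 0)
  (~B & A) = min(1, 0.5) = 0.5
  (A -> (~B & A)): 0.5 ≤ 0.5, so result = 1
  (A & (A -> (~B & A))) = min(0.5, 1) = 0.5
  (((~B | ~B) -> A) | (A & (A -> (~B & A)))) = max(0.5, 0.5) = 0.5
  (~B -> (((~B | ~B) -> A) | (A & (A -> (~B & A))))): 1 > 0.5, so result = 0.5
  (~A | (~B -> (((~B | ~B) -> A) | (A & (A -> (~B & A)))))) = max(0, 0.5) = 0.5
Checking all 9 assignments confirms none give a value below 0.50.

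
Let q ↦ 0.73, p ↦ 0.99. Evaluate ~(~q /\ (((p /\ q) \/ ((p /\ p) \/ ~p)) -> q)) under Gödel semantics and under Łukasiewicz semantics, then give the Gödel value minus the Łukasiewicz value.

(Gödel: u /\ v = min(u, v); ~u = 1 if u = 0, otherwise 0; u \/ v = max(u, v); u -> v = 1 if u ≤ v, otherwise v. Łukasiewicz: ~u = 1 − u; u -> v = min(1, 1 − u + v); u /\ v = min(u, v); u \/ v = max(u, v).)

Gödel evaluation:
  ~q: Gödel ¬ of 0.73 = 0 (operand ≠ 0)
  (p /\ q) = min(0.99, 0.73) = 0.73
  (p /\ p) = min(0.99, 0.99) = 0.99
  ~p: Gödel ¬ of 0.99 = 0 (operand ≠ 0)
  ((p /\ p) \/ ~p) = max(0.99, 0) = 0.99
  ((p /\ q) \/ ((p /\ p) \/ ~p)) = max(0.73, 0.99) = 0.99
  (((p /\ q) \/ ((p /\ p) \/ ~p)) -> q): 0.99 > 0.73, so result = 0.73
  (~q /\ (((p /\ q) \/ ((p /\ p) \/ ~p)) -> q)) = min(0, 0.73) = 0
  ~(~q /\ (((p /\ q) \/ ((p /\ p) \/ ~p)) -> q)): Gödel ¬ of 0 = 1 (operand is 0)
  Gödel value = 1
Łukasiewicz evaluation:
  ~q: Łukasiewicz ¬ gives 1 − 0.73 = 0.27
  (p /\ q) = min(0.99, 0.73) = 0.73
  (p /\ p) = min(0.99, 0.99) = 0.99
  ~p: Łukasiewicz ¬ gives 1 − 0.99 = 0.01
  ((p /\ p) \/ ~p) = max(0.99, 0.01) = 0.99
  ((p /\ q) \/ ((p /\ p) \/ ~p)) = max(0.73, 0.99) = 0.99
  (((p /\ q) \/ ((p /\ p) \/ ~p)) -> q): min(1, 1 − 0.99 + 0.73) = 0.74
  (~q /\ (((p /\ q) \/ ((p /\ p) \/ ~p)) -> q)) = min(0.27, 0.74) = 0.27
  ~(~q /\ (((p /\ q) \/ ((p /\ p) \/ ~p)) -> q)): Łukasiewicz ¬ gives 1 − 0.27 = 0.73
  Łukasiewicz value = 0.73
Difference: 1 − 0.73 = 0.27

0.27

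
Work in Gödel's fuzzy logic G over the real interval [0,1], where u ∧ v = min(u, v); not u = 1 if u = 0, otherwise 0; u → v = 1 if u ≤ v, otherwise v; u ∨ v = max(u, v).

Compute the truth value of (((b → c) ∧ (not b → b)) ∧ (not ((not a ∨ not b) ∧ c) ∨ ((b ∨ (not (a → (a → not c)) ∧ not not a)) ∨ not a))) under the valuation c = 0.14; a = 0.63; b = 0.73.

(b → c): 0.73 > 0.14, so result = 0.14
not b: Gödel ¬ of 0.73 = 0 (operand ≠ 0)
(not b → b): 0 ≤ 0.73, so result = 1
((b → c) ∧ (not b → b)) = min(0.14, 1) = 0.14
not a: Gödel ¬ of 0.63 = 0 (operand ≠ 0)
not b: Gödel ¬ of 0.73 = 0 (operand ≠ 0)
(not a ∨ not b) = max(0, 0) = 0
((not a ∨ not b) ∧ c) = min(0, 0.14) = 0
not ((not a ∨ not b) ∧ c): Gödel ¬ of 0 = 1 (operand is 0)
not c: Gödel ¬ of 0.14 = 0 (operand ≠ 0)
(a → not c): 0.63 > 0, so result = 0
(a → (a → not c)): 0.63 > 0, so result = 0
not (a → (a → not c)): Gödel ¬ of 0 = 1 (operand is 0)
not a: Gödel ¬ of 0.63 = 0 (operand ≠ 0)
not not a: Gödel ¬ of 0 = 1 (operand is 0)
(not (a → (a → not c)) ∧ not not a) = min(1, 1) = 1
(b ∨ (not (a → (a → not c)) ∧ not not a)) = max(0.73, 1) = 1
not a: Gödel ¬ of 0.63 = 0 (operand ≠ 0)
((b ∨ (not (a → (a → not c)) ∧ not not a)) ∨ not a) = max(1, 0) = 1
(not ((not a ∨ not b) ∧ c) ∨ ((b ∨ (not (a → (a → not c)) ∧ not not a)) ∨ not a)) = max(1, 1) = 1
(((b → c) ∧ (not b → b)) ∧ (not ((not a ∨ not b) ∧ c) ∨ ((b ∨ (not (a → (a → not c)) ∧ not not a)) ∨ not a))) = min(0.14, 1) = 0.14

0.14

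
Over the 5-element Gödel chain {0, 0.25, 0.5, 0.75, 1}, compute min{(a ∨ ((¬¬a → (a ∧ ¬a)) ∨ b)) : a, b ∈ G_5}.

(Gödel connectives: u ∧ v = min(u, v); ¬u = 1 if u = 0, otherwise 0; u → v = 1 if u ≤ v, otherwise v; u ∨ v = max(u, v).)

0.25

The minimum is attained at a = 0.25, b = 0:
  ¬a: Gödel ¬ of 0.25 = 0 (operand ≠ 0)
  ¬¬a: Gödel ¬ of 0 = 1 (operand is 0)
  ¬a: Gödel ¬ of 0.25 = 0 (operand ≠ 0)
  (a ∧ ¬a) = min(0.25, 0) = 0
  (¬¬a → (a ∧ ¬a)): 1 > 0, so result = 0
  ((¬¬a → (a ∧ ¬a)) ∨ b) = max(0, 0) = 0
  (a ∨ ((¬¬a → (a ∧ ¬a)) ∨ b)) = max(0.25, 0) = 0.25
Checking all 25 assignments confirms none give a value below 0.25.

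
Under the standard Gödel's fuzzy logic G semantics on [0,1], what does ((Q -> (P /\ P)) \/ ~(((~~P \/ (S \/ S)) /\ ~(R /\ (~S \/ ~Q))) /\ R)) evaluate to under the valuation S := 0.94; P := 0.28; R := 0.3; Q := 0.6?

0.28

(P /\ P) = min(0.28, 0.28) = 0.28
(Q -> (P /\ P)): 0.6 > 0.28, so result = 0.28
~P: Gödel ¬ of 0.28 = 0 (operand ≠ 0)
~~P: Gödel ¬ of 0 = 1 (operand is 0)
(S \/ S) = max(0.94, 0.94) = 0.94
(~~P \/ (S \/ S)) = max(1, 0.94) = 1
~S: Gödel ¬ of 0.94 = 0 (operand ≠ 0)
~Q: Gödel ¬ of 0.6 = 0 (operand ≠ 0)
(~S \/ ~Q) = max(0, 0) = 0
(R /\ (~S \/ ~Q)) = min(0.3, 0) = 0
~(R /\ (~S \/ ~Q)): Gödel ¬ of 0 = 1 (operand is 0)
((~~P \/ (S \/ S)) /\ ~(R /\ (~S \/ ~Q))) = min(1, 1) = 1
(((~~P \/ (S \/ S)) /\ ~(R /\ (~S \/ ~Q))) /\ R) = min(1, 0.3) = 0.3
~(((~~P \/ (S \/ S)) /\ ~(R /\ (~S \/ ~Q))) /\ R): Gödel ¬ of 0.3 = 0 (operand ≠ 0)
((Q -> (P /\ P)) \/ ~(((~~P \/ (S \/ S)) /\ ~(R /\ (~S \/ ~Q))) /\ R)) = max(0.28, 0) = 0.28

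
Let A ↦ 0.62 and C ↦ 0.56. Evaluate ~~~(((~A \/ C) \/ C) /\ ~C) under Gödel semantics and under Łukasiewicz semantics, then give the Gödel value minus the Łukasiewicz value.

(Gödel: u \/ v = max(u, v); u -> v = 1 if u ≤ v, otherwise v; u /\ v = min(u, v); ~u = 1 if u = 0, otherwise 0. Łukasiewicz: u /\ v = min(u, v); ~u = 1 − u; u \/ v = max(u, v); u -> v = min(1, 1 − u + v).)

0.44

Gödel evaluation:
  ~A: Gödel ¬ of 0.62 = 0 (operand ≠ 0)
  (~A \/ C) = max(0, 0.56) = 0.56
  ((~A \/ C) \/ C) = max(0.56, 0.56) = 0.56
  ~C: Gödel ¬ of 0.56 = 0 (operand ≠ 0)
  (((~A \/ C) \/ C) /\ ~C) = min(0.56, 0) = 0
  ~(((~A \/ C) \/ C) /\ ~C): Gödel ¬ of 0 = 1 (operand is 0)
  ~~(((~A \/ C) \/ C) /\ ~C): Gödel ¬ of 1 = 0 (operand ≠ 0)
  ~~~(((~A \/ C) \/ C) /\ ~C): Gödel ¬ of 0 = 1 (operand is 0)
  Gödel value = 1
Łukasiewicz evaluation:
  ~A: Łukasiewicz ¬ gives 1 − 0.62 = 0.38
  (~A \/ C) = max(0.38, 0.56) = 0.56
  ((~A \/ C) \/ C) = max(0.56, 0.56) = 0.56
  ~C: Łukasiewicz ¬ gives 1 − 0.56 = 0.44
  (((~A \/ C) \/ C) /\ ~C) = min(0.56, 0.44) = 0.44
  ~(((~A \/ C) \/ C) /\ ~C): Łukasiewicz ¬ gives 1 − 0.44 = 0.56
  ~~(((~A \/ C) \/ C) /\ ~C): Łukasiewicz ¬ gives 1 − 0.56 = 0.44
  ~~~(((~A \/ C) \/ C) /\ ~C): Łukasiewicz ¬ gives 1 − 0.44 = 0.56
  Łukasiewicz value = 0.56
Difference: 1 − 0.56 = 0.44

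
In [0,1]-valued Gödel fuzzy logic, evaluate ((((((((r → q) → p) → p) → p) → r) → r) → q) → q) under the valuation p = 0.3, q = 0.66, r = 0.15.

(r → q): 0.15 ≤ 0.66, so result = 1
((r → q) → p): 1 > 0.3, so result = 0.3
(((r → q) → p) → p): 0.3 ≤ 0.3, so result = 1
((((r → q) → p) → p) → p): 1 > 0.3, so result = 0.3
(((((r → q) → p) → p) → p) → r): 0.3 > 0.15, so result = 0.15
((((((r → q) → p) → p) → p) → r) → r): 0.15 ≤ 0.15, so result = 1
(((((((r → q) → p) → p) → p) → r) → r) → q): 1 > 0.66, so result = 0.66
((((((((r → q) → p) → p) → p) → r) → r) → q) → q): 0.66 ≤ 0.66, so result = 1

1.00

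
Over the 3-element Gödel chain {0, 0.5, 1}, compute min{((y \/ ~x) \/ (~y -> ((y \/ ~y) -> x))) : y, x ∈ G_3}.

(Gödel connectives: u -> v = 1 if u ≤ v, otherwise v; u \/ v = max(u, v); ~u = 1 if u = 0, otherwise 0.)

The minimum is attained at y = 0, x = 0.5:
  ~x: Gödel ¬ of 0.5 = 0 (operand ≠ 0)
  (y \/ ~x) = max(0, 0) = 0
  ~y: Gödel ¬ of 0 = 1 (operand is 0)
  ~y: Gödel ¬ of 0 = 1 (operand is 0)
  (y \/ ~y) = max(0, 1) = 1
  ((y \/ ~y) -> x): 1 > 0.5, so result = 0.5
  (~y -> ((y \/ ~y) -> x)): 1 > 0.5, so result = 0.5
  ((y \/ ~x) \/ (~y -> ((y \/ ~y) -> x))) = max(0, 0.5) = 0.5
Checking all 9 assignments confirms none give a value below 0.50.

0.50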